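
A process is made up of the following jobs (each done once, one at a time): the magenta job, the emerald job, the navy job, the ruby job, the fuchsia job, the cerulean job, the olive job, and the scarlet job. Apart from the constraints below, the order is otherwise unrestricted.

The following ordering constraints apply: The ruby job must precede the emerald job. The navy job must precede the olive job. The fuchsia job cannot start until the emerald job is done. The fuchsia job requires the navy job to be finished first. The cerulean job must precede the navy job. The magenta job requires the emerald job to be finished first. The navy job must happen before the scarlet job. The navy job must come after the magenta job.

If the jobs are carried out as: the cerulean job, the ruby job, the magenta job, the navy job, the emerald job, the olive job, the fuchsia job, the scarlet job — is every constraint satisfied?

In the proposed order, the magenta job appears before the emerald job.
Since the emerald job is required before the magenta job, the ordering is invalid.

No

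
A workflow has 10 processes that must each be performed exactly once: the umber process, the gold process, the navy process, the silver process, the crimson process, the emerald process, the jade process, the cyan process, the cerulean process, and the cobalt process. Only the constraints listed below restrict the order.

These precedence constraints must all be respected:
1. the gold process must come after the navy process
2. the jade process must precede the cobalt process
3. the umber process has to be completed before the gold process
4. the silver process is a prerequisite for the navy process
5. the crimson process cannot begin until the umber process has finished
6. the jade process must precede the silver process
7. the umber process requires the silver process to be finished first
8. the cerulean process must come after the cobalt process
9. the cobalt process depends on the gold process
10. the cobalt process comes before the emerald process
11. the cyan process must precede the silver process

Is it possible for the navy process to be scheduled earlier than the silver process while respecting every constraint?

The constraints give a chain the silver process → the navy process, which forces the silver process before the navy process.
So no valid ordering can have the navy process before the silver process.

No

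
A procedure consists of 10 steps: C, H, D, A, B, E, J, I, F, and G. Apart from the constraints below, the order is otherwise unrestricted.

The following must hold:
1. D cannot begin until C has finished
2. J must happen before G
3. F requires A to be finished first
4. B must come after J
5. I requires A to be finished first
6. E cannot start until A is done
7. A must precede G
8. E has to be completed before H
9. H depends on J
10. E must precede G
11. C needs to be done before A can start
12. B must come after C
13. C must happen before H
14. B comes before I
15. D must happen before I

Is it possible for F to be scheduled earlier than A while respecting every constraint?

No

Following A → F, A must precede F in every valid ordering.
Hence F can never be scheduled before A.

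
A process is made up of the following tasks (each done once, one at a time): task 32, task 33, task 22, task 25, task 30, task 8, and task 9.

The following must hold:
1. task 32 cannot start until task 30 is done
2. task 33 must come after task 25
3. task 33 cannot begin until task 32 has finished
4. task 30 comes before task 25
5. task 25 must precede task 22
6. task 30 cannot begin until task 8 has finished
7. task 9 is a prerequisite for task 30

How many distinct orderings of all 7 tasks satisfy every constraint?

The tasks with no prerequisites are task 8, task 9; any of them can be placed first.
Enumerating by repeatedly choosing an available task (one whose prerequisites are all placed) gives 10 distinct complete orderings.

10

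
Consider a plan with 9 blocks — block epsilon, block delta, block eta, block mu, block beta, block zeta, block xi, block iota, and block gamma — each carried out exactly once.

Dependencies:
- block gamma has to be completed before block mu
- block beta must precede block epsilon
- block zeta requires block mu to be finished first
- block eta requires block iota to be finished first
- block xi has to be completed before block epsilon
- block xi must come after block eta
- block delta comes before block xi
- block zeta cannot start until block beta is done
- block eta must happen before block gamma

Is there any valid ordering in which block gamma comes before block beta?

Yes

No chain of constraints runs from block beta to block gamma, so block beta is not required to come first.
That means at least one valid schedule has block gamma before block beta.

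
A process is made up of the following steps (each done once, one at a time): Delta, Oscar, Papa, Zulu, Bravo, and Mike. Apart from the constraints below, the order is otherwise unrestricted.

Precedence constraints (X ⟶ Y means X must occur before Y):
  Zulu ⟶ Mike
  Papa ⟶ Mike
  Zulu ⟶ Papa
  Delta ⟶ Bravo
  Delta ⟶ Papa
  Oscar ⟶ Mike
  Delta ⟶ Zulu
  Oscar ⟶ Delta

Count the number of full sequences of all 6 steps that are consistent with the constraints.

Oscar is the only step with nothing required before it, so every ordering starts there.
Counting all ways to extend the partial order to a total order gives 4.

4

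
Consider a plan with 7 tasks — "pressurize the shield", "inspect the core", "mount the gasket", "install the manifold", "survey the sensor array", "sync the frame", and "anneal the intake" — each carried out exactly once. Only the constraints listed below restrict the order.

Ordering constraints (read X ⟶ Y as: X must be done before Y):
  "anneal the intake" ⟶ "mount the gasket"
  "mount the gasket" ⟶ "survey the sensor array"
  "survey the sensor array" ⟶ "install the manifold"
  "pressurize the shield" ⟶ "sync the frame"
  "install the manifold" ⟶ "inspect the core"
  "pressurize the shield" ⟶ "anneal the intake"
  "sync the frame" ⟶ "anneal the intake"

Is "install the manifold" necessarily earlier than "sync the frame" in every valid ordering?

No

The constraints actually force "sync the frame" before "install the manifold" (via "sync the frame" → "anneal the intake" → "mount the gasket" → "survey the sensor array" → "install the manifold"), not the other way around.
So "install the manifold" never precedes "sync the frame".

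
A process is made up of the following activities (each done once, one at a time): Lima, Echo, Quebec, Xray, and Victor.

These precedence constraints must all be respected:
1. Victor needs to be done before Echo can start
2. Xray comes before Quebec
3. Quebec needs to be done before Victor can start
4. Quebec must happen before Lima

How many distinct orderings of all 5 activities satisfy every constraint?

3

Xray is the only activity with nothing required before it, so every ordering starts there.
Systematically extending each partial ordering one activity at a time and counting, there are 3 complete orderings.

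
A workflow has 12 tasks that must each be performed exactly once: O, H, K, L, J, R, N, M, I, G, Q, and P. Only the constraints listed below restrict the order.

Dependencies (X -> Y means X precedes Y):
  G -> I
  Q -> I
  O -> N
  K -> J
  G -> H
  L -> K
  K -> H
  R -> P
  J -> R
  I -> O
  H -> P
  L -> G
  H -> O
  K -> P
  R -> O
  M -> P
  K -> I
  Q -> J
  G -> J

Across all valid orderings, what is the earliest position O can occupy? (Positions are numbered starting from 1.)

The tasks that are forced before O, directly or transitively, are H, K, L, J, R, I, G, Q. That's 8 tasks.
With 8 mandatory predecessors, the earliest O can sit is position 8+1 = 9, and placing just those 8 first achieves it.

9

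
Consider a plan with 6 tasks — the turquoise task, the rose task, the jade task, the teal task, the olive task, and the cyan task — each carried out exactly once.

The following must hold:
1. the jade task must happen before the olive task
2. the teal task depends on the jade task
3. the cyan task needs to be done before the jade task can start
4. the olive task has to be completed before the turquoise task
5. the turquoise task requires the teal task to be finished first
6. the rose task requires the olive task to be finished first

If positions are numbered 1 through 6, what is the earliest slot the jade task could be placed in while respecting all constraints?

Working backwards through the constraints from the jade task, its only required predecessor is the cyan task.
With 1 mandatory predecessor, the earliest the jade task can sit is position 1+1 = 2, and placing just that one first achieves it.

2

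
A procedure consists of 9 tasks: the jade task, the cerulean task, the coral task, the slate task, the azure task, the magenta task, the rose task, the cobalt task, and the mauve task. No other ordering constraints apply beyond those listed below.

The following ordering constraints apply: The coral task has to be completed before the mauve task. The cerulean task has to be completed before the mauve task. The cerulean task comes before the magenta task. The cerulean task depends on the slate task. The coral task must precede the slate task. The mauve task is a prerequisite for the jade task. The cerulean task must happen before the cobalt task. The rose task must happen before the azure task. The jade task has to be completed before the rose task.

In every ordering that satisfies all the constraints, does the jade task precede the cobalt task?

No chain of constraints connects the jade task to the cobalt task in either direction.
A valid ordering placing the cobalt task before the jade task exists, so the answer is no.

No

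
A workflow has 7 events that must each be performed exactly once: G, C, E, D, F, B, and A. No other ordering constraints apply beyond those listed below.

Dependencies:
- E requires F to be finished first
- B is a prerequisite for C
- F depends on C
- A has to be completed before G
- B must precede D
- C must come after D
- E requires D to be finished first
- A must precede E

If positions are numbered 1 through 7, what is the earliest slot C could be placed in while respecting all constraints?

3

The events that are forced before C, directly or transitively, are D, B. That's 2 events.
With 2 mandatory predecessors, the earliest C can sit is position 2+1 = 3, and placing just those 2 first achieves it.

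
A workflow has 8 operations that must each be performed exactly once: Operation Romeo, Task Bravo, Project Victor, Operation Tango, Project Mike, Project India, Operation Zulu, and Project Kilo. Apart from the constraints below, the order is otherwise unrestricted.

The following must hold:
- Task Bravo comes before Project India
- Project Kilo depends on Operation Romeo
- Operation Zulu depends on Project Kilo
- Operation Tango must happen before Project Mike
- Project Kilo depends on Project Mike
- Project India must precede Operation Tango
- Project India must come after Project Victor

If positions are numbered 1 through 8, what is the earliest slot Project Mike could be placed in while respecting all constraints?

Working backwards through the constraints from Project Mike, its full set of required predecessors is Task Bravo, Project Victor, Operation Tango, Project India — 4 of them.
So at minimum 4 operations come before Project Mike, putting Project Mike no earlier than position 5. That position is achievable by scheduling exactly those predecessors first.

5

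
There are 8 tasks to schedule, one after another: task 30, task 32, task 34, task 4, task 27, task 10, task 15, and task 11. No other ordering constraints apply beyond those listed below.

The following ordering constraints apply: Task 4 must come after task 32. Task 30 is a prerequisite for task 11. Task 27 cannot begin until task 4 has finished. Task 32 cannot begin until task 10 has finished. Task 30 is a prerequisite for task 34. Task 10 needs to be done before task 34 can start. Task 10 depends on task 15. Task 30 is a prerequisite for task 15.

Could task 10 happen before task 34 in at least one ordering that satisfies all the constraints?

Yes

Task 10 is actually forced before task 34 by the constraints, so certainly some valid ordering has task 10 first.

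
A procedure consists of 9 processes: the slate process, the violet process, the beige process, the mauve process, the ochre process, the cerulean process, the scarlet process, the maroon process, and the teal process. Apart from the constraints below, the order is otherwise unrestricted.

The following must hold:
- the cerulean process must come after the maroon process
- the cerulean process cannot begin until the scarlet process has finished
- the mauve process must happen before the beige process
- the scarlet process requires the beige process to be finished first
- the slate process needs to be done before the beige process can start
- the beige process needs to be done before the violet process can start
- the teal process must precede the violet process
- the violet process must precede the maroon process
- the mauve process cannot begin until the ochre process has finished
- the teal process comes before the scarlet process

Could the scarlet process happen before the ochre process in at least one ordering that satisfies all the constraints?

No

There is a dependency chain the ochre process → the mauve process → the beige process → the scarlet process, so the scarlet process always comes after the ochre process.
So no valid ordering can have the scarlet process before the ochre process.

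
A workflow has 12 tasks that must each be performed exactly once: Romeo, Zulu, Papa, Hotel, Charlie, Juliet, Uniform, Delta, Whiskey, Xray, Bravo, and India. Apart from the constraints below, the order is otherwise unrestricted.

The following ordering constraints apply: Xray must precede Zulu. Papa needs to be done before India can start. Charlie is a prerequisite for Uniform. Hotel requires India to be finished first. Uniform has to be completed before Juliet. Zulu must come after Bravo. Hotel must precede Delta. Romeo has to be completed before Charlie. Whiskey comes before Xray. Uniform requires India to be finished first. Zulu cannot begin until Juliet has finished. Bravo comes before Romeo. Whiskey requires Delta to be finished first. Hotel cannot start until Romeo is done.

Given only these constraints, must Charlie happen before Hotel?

No

No chain of constraints connects Charlie to Hotel in either direction.
A valid ordering placing Hotel before Charlie exists, so the answer is no.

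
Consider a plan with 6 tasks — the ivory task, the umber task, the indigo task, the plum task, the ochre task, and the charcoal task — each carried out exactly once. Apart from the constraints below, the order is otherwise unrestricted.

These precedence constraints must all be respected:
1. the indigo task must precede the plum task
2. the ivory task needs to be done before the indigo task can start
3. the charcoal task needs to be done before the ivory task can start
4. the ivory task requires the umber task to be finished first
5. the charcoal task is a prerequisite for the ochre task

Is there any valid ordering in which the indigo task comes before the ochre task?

Yes

No chain of constraints runs from the ochre task to the indigo task, so the ochre task is not required to come first.
So a valid ordering placing the indigo task earlier than the ochre task exists.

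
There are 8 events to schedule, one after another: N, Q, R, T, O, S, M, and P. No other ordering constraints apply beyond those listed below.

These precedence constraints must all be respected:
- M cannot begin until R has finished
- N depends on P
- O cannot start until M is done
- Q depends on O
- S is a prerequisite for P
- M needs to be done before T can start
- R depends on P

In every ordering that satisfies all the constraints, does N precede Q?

No

Nothing in the constraints links N and Q; they are unordered relative to each other.
There exist valid orderings with Q before N, so N is not required to come first.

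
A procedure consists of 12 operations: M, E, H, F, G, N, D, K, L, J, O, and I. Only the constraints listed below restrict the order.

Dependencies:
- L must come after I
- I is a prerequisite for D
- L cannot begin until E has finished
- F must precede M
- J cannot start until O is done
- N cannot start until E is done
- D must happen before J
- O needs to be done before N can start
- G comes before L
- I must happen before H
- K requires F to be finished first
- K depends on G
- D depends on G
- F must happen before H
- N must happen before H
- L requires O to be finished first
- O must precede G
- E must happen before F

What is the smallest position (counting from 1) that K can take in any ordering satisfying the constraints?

The operations that are forced before K, directly or transitively, are E, F, G, O. That's 4 operations.
So at minimum 4 operations come before K, putting K no earlier than position 5. That position is achievable by scheduling exactly those predecessors first.

5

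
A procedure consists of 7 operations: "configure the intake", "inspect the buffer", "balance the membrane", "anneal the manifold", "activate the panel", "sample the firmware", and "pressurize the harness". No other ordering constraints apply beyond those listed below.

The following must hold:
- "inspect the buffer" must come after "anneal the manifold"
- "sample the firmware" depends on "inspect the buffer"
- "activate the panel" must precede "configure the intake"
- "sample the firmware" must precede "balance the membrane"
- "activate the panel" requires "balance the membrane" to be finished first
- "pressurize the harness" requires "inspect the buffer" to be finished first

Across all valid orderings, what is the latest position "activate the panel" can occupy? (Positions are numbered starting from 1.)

6

Following the constraints forward from "activate the panel", its only required successor is "configure the intake".
So at least 1 operation follows "activate the panel", putting "activate the panel" no later than position 6. That position is achievable by scheduling everything else first.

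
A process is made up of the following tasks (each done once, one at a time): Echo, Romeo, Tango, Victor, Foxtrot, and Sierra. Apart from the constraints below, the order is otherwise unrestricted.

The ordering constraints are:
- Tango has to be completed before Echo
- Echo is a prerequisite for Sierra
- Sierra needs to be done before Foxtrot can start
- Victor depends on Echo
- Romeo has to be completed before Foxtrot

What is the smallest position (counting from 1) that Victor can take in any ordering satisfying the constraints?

3

The tasks that are forced before Victor, directly or transitively, are Echo, Tango. That's 2 tasks.
So at minimum 2 tasks come before Victor, putting Victor no earlier than position 3. That position is achievable by scheduling exactly those predecessors first.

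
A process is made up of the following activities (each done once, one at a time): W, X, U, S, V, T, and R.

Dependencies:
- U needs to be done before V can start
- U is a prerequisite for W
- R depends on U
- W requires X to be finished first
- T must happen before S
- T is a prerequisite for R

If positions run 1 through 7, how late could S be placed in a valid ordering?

No constraint forces any activity after S, so it can be placed last, in position 7.

7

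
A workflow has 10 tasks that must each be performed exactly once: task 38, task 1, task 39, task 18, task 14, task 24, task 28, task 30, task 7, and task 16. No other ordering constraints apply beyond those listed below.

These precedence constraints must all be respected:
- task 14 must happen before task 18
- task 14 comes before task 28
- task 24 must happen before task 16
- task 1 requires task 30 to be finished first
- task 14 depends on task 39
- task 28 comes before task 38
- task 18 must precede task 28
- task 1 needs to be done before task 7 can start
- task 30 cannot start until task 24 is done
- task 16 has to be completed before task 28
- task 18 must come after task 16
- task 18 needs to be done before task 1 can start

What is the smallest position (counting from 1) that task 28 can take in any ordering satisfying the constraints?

The tasks that are forced before task 28, directly or transitively, are task 39, task 18, task 14, task 24, task 16. That's 5 tasks.
So at minimum 5 tasks come before task 28, putting task 28 no earlier than position 6. That position is achievable by scheduling exactly those predecessors first.

6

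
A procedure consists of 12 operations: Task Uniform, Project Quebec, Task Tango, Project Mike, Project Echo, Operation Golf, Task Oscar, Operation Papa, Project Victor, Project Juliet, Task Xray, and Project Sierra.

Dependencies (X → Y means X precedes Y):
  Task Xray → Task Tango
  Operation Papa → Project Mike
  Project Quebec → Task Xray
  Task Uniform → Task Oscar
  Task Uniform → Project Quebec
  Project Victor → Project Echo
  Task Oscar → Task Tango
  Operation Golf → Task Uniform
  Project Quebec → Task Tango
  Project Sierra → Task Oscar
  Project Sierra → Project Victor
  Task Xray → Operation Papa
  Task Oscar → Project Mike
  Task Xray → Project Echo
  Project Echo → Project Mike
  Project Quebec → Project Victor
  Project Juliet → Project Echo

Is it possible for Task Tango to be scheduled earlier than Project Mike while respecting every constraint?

Nothing in the constraints forces Project Mike before Task Tango — there is no chain from Project Mike to Task Tango.
So a valid ordering placing Task Tango earlier than Project Mike exists.

Yes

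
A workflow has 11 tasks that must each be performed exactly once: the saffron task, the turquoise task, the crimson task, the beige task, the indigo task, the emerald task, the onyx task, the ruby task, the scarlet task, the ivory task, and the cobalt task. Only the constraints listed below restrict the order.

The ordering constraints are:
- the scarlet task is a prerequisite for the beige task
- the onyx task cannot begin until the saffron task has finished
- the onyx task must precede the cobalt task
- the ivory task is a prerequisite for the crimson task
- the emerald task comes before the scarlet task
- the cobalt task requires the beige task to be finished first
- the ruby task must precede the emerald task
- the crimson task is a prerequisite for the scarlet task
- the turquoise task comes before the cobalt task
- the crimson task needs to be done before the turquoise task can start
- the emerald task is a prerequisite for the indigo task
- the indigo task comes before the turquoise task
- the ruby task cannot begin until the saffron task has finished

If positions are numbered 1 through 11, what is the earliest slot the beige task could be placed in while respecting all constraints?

7

Every task that must precede the beige task has to come before it. Tracing all chains that end at the beige task, those tasks are: the saffron task, the crimson task, the emerald task, the ruby task, the scarlet task, the ivory task — 6 in total.
With 6 mandatory predecessors, the earliest the beige task can sit is position 6+1 = 7, and placing just those 6 first achieves it.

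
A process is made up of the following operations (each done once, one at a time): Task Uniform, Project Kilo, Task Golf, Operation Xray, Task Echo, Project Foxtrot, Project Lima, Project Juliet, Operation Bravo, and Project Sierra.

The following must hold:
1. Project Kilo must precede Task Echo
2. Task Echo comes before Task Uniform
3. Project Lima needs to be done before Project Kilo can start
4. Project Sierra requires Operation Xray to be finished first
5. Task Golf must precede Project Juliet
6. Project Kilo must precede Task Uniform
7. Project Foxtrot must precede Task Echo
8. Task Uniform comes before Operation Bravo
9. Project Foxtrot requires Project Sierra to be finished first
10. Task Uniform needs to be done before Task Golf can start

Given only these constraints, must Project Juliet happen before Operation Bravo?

No

Nothing in the constraints links Project Juliet and Operation Bravo; they are unordered relative to each other.
There exist valid orderings with Operation Bravo before Project Juliet, so Project Juliet is not required to come first.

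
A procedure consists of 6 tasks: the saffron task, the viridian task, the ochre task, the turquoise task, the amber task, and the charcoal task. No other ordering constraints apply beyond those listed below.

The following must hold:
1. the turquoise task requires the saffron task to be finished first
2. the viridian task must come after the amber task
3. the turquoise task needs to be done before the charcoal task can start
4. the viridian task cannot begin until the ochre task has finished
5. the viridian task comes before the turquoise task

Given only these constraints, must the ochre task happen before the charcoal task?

Yes

There is a constraint chain the ochre task → the viridian task → the turquoise task → the charcoal task.
That forces the ochre task before the charcoal task in every valid schedule.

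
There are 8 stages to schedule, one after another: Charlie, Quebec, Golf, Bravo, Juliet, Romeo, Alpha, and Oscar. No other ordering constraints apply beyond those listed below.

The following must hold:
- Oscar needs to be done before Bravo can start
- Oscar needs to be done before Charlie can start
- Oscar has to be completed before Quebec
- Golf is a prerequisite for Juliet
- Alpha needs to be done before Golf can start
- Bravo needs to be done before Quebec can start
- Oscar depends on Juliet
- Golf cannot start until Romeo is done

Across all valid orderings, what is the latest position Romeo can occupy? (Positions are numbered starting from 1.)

Every stage that must follow Romeo has to come after it. Tracing all chains starting from Romeo, those stages are: Charlie, Quebec, Golf, Bravo, Juliet, Oscar — 6 in total.
So at least 6 stages follow Romeo, putting Romeo no later than position 2. That position is achievable by scheduling everything else first.

2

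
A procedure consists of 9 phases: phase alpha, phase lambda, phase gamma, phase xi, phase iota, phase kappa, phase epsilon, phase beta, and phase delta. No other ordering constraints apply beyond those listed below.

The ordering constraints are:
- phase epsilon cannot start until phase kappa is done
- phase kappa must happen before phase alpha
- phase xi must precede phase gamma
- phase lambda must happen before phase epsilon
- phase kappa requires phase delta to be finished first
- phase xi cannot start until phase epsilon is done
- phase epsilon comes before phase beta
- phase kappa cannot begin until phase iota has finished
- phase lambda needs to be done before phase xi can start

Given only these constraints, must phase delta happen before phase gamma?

Yes

Tracing the constraints gives a chain: phase delta → phase kappa → phase epsilon → phase xi → phase gamma.
Hence phase delta necessarily comes before phase gamma.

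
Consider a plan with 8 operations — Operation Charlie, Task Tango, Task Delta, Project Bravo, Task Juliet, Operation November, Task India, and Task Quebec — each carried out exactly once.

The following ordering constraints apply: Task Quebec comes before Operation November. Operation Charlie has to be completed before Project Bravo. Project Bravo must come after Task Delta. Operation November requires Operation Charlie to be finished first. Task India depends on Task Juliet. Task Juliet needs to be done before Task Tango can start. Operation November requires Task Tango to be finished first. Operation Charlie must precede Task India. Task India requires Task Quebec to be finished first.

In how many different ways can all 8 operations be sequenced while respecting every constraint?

700

4 operations have no prerequisites (Operation Charlie, Task Delta, Task Juliet, Task Quebec), so any of them could come first.
Enumerating by repeatedly choosing an available operation (one whose prerequisites are all placed) gives 700 distinct complete orderings.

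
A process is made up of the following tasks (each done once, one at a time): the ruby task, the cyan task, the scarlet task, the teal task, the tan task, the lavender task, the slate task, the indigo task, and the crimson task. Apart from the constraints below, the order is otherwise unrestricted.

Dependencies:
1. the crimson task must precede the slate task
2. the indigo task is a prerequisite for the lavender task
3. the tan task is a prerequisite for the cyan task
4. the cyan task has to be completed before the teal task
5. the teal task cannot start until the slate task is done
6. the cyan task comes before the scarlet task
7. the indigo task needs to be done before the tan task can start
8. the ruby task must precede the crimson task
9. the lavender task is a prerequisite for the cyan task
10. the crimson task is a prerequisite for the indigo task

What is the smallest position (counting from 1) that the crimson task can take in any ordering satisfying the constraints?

Working backwards through the constraints from the crimson task, its only required predecessor is the ruby task.
With 1 mandatory predecessor, the earliest the crimson task can sit is position 1+1 = 2, and placing just that one first achieves it.

2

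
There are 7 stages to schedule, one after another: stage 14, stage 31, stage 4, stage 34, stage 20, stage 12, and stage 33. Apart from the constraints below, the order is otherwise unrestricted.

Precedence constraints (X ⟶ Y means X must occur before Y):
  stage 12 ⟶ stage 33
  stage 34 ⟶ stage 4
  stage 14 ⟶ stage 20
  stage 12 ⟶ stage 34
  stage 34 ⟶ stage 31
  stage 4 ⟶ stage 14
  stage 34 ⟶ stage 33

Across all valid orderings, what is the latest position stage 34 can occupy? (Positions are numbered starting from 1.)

Following every chain forward from stage 34, the stages that must come later are stage 14, stage 31, stage 4, stage 20, stage 33 — 5 of them.
So at least 5 stages follow stage 34, putting stage 34 no later than position 2. That position is achievable by scheduling everything else first.

2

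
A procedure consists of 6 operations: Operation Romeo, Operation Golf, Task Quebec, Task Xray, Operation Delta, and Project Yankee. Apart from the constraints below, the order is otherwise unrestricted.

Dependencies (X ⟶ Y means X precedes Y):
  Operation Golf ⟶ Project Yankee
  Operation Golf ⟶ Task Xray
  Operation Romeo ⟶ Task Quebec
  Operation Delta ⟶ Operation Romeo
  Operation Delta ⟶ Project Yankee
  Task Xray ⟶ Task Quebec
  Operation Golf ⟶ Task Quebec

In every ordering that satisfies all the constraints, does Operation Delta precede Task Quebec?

Yes

Following the dependencies: Operation Delta → Operation Romeo → Task Quebec.
Hence Operation Delta necessarily comes before Task Quebec.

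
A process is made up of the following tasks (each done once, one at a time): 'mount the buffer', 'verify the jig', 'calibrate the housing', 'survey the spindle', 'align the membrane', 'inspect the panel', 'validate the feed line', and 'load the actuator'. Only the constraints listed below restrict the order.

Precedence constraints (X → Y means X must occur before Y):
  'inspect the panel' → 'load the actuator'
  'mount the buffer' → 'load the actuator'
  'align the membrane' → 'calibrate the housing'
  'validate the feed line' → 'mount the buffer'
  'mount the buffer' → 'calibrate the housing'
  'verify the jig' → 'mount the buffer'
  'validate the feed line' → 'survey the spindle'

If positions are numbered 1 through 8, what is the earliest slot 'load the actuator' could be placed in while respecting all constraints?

Every task that must precede 'load the actuator' has to come before it. Tracing all chains that end at 'load the actuator', those tasks are: 'mount the buffer', 'verify the jig', 'inspect the panel', 'validate the feed line' — 4 in total.
So at minimum 4 tasks come before 'load the actuator', putting 'load the actuator' no earlier than position 5. That position is achievable by scheduling exactly those predecessors first.

5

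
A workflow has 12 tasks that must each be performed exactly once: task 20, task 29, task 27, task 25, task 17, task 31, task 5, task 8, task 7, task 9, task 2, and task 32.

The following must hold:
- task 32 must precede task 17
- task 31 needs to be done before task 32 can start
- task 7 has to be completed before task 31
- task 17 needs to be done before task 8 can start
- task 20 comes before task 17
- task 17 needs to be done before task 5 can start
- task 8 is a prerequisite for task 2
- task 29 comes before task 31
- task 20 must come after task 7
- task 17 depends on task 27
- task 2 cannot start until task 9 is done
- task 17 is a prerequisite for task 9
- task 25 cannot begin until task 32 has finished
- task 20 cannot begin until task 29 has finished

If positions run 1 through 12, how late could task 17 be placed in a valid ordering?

8

Every task that must follow task 17 has to come after it. Tracing all chains starting from task 17, those tasks are: task 5, task 8, task 9, task 2 — 4 in total.
With 4 mandatory successors out of 12 tasks total, the latest slot for task 17 is 12−4 = 8, and it's reachable by doing all non-successors before task 17.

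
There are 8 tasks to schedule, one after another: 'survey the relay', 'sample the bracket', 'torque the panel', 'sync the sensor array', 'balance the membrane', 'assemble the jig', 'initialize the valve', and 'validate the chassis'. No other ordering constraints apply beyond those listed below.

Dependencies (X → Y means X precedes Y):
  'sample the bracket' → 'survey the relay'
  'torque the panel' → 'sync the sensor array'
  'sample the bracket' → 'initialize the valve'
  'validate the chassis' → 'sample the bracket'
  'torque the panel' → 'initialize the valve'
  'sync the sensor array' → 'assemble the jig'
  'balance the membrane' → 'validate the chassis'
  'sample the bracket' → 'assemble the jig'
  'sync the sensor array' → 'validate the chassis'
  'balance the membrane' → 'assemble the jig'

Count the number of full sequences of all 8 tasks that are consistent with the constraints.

18

The tasks with no prerequisites are 'torque the panel', 'balance the membrane'; any of them can be placed first.
Counting all ways to extend the partial order to a total order gives 18.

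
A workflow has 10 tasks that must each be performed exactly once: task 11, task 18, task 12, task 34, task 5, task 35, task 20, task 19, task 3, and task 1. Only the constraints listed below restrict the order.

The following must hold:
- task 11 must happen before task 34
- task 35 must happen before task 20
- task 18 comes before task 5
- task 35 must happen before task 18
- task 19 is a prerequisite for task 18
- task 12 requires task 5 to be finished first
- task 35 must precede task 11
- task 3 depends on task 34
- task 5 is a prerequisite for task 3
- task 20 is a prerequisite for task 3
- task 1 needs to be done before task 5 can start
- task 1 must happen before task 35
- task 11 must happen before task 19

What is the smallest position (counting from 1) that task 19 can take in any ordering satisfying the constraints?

Working backwards through the constraints from task 19, its full set of required predecessors is task 11, task 35, task 1 — 3 of them.
So at minimum 3 tasks come before task 19, putting task 19 no earlier than position 4. That position is achievable by scheduling exactly those predecessors first.

4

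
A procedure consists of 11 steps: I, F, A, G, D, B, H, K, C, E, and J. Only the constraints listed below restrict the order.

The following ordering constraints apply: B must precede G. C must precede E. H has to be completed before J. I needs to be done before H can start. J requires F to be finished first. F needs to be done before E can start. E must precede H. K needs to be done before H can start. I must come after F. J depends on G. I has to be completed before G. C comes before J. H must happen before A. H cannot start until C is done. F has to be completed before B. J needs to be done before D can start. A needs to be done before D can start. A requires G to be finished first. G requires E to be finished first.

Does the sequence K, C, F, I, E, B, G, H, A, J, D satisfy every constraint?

Yes

Going through the constraints one by one, each required predecessor appears earlier in the sequence than its dependent — e.g. C (position 2) is before J (position 10), as required.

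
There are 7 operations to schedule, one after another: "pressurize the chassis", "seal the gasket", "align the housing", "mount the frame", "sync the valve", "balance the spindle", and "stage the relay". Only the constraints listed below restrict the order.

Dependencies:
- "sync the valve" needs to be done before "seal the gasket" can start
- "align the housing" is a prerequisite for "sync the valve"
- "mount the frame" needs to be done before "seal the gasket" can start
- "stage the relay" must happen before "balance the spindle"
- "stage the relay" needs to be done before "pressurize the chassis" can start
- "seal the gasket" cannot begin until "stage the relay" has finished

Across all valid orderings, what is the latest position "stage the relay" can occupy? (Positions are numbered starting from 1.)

Following every chain forward from "stage the relay", the operations that must come later are "pressurize the chassis", "seal the gasket", "balance the spindle" — 3 of them.
With 3 mandatory successors out of 7 operations total, the latest slot for "stage the relay" is 7−3 = 4, and it's reachable by doing all non-successors before "stage the relay".

4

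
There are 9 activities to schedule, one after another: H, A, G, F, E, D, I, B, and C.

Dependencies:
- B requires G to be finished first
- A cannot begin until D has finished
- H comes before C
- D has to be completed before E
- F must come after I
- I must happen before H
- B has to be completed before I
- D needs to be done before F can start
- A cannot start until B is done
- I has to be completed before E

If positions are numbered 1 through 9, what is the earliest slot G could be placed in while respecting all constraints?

1

Nothing is required before G; it can be the very first activity.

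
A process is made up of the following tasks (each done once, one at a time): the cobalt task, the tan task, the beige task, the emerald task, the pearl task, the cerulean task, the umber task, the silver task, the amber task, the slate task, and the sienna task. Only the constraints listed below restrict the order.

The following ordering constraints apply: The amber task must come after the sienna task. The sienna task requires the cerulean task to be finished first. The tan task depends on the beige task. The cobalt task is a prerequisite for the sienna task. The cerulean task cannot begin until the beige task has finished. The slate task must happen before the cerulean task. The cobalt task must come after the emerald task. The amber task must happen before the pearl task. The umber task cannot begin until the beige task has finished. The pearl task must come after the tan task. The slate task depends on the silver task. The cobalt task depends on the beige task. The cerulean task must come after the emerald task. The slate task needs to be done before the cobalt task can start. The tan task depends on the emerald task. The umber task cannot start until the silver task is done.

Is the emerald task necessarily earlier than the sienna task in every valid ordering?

There is a constraint chain the emerald task → the cobalt task → the sienna task.
So the emerald task must precede the sienna task in any valid ordering.

Yes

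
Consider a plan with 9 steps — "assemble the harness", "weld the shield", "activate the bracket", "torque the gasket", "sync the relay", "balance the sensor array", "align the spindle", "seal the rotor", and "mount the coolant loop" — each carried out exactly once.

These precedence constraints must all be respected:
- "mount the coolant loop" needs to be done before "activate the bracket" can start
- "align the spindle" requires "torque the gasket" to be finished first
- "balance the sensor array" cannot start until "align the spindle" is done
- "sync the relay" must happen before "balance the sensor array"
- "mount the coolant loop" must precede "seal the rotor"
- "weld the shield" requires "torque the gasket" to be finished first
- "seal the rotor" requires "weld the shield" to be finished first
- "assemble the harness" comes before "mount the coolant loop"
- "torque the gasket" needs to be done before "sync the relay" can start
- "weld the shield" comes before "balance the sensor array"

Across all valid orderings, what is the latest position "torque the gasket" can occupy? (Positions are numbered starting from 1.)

4

The steps that are forced after "torque the gasket", directly or by a chain of constraints, are "weld the shield", "sync the relay", "balance the sensor array", "align the spindle", "seal the rotor". That's 5 steps.
With 5 mandatory successors out of 9 steps total, the latest slot for "torque the gasket" is 9−5 = 4, and it's reachable by doing all non-successors before "torque the gasket".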